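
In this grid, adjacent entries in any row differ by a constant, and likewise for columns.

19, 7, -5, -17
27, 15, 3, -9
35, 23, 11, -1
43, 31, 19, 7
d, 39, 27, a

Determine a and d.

Along each row the entries change by -12 per step; down each column they change by 8.
Row 5: from 39 at column 2, stepping by -12 to column 4 gives 15.
Row 5: from 39 at column 2, stepping by -12 to column 1 gives 51.

a = 15, d = 51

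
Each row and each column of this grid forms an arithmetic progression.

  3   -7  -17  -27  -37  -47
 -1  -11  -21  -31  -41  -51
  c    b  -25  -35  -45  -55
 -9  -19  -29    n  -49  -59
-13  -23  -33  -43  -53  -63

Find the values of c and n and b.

Along each row the entries change by -10 per step; down each column they change by -4.
Row 3: from -25 at column 3, stepping by -10 to column 1 gives -5.
Row 4: from -9 at column 1, stepping by -10 to column 4 gives -39.
Row 3: from -25 at column 3, stepping by -10 to column 2 gives -15.

c = -5, n = -39, b = -15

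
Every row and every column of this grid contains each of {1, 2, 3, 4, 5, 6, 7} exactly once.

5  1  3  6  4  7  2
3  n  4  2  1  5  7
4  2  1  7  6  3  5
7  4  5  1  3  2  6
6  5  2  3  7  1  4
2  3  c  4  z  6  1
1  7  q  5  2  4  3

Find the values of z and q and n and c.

z = 5, q = 6, n = 6, c = 7

For row 2, column 2: row 2 already has {1, 2, 3, 4, 5, 7}; that leaves 6.
At (row 6, col 5): column 5 already has {1, 2, 3, 4, 6, 7}, so the value is 5.
For row 7, column 3: row 7 already has {1, 2, 3, 4, 5, 7}; that leaves 6.
At (row 6, col 3): row 6 already has {1, 2, 3, 4, 5, 6}, so the value is 7.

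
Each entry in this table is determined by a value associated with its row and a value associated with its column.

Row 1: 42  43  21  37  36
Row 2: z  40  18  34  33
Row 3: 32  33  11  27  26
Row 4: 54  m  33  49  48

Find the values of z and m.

z = 39, m = 55

The difference between any two rows is the same in every column — this is an addition table with the headers hidden.
Row 2 minus row 1 is 33 − 36 = -3, so its entry in column 1 is 42 + (-3) = 39.
Row 4 minus row 1 is 48 − 36 = 12, so its entry in column 2 is 43 + 12 = 55.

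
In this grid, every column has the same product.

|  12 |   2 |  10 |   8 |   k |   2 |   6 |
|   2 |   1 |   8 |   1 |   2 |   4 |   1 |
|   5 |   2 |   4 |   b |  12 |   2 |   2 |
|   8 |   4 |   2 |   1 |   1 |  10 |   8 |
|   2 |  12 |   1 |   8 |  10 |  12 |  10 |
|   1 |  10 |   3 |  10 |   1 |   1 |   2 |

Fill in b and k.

Columns 2 and 6 each multiply to 1920, so every column has product 1920.
Column 4: 8×1×1×8×10 = 640, so the missing entry is 1920 ÷ 640 = 3.
Column 5: 2×12×1×10×1 = 240, so the missing entry is 1920 ÷ 240 = 8.

b = 3, k = 8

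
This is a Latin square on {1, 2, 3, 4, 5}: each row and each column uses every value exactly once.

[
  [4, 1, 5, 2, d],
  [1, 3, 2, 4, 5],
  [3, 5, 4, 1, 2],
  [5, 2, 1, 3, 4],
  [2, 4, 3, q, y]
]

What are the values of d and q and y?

d = 3, q = 5, y = 1

At (row 1, col 5): row 1 already has {1, 2, 4, 5}, so the value is 3.
For row 5, column 5: column 5 already has {2, 3, 4, 5}; that leaves 1.
For row 5, column 4: row 5 already has {1, 2, 3, 4}; that leaves 5.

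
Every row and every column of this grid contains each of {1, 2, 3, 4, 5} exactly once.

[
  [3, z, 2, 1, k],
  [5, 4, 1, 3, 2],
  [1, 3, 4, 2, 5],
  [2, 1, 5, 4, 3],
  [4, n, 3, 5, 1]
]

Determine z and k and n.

For row 1, column 5: column 5 already has {1, 2, 3, 5}; that leaves 4.
Cell (1,2): row 1 already has {1, 2, 3, 4} → 5.
For row 5, column 2: row 5 already has {1, 3, 4, 5}; that leaves 2.

z = 5, k = 4, n = 2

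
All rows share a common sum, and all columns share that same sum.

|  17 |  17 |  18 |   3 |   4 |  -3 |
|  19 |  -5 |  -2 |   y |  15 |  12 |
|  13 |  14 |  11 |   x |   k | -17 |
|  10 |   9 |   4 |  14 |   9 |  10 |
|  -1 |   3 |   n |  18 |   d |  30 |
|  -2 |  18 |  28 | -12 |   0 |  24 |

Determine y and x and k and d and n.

Rows 1 and 4 both sum to 56, so that's the common total.
The known cells in column 3 total 59, leaving 56 − 59 = -3 for the blank.
The known cells in row 5 total 47, leaving 56 − 47 = 9 for the blank.
The known cells in column 5 total 37, leaving 56 − 37 = 19 for the blank.
The known cells in row 3 total 40, leaving 56 − 40 = 16 for the blank.
The known cells in row 2 total 39, leaving 56 − 39 = 17 for the blank.

y = 17, x = 16, k = 19, d = 9, n = -3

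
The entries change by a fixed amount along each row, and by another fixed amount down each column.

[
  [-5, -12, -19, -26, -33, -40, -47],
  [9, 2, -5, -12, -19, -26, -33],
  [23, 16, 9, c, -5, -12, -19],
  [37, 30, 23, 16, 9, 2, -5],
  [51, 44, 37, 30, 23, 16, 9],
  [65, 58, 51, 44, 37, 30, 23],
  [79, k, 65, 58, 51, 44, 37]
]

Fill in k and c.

Along each row the entries change by -7 per step; down each column they change by 14.
Row 7: from 79 at column 1, stepping by -7 to column 2 gives 72.
Row 3: from 23 at column 1, stepping by -7 to column 4 gives 2.

k = 72, c = 2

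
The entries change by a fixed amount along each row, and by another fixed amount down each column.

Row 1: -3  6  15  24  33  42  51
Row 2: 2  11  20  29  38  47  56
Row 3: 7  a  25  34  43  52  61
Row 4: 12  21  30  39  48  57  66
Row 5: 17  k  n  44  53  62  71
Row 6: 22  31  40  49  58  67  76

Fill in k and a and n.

k = 26, a = 16, n = 35

Along each row the entries change by 9 per step; down each column they change by 5.
Row 5: from 17 at column 1, stepping by 9 to column 2 gives 26.
Row 3: from 7 at column 1, stepping by 9 to column 2 gives 16.
Row 5: from 17 at column 1, stepping by 9 to column 3 gives 35.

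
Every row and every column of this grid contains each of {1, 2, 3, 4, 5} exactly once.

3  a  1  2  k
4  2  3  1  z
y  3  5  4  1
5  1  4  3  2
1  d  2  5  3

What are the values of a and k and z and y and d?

For row 3, column 1: row 3 already has {1, 3, 4, 5}; that leaves 2.
At (row 2, col 5): row 2 already has {1, 2, 3, 4}, so the value is 5.
Cell (1,5): column 5 already has {1, 2, 3, 5} → 4.
At (row 1, col 2): row 1 already has {1, 2, 3, 4}, so the value is 5.
At (row 5, col 2): row 5 already has {1, 2, 3, 5}, so the value is 4.

a = 5, k = 4, z = 5, y = 2, d = 4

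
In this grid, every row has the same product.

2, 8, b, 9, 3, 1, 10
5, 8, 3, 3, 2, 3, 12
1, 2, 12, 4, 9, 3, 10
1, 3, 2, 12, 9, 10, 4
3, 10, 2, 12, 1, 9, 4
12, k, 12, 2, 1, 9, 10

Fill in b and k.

b = 6, k = 1

Rows 2 and 3 each multiply to 25920, so every row has product 25920.
Row 1: 2×8×9×3×1×10 = 4320, so the missing entry is 25920 ÷ 4320 = 6.
Row 6: 12×12×2×1×9×10 = 25920, so the missing entry is 25920 ÷ 25920 = 1.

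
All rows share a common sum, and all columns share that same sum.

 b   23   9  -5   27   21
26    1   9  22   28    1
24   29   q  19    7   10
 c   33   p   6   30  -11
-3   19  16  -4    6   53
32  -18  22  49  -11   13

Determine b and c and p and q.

Rows 2 and 5 both sum to 87, so that's the common total.
The known cells in row 3 total 89, leaving 87 − 89 = -2 for the blank.
The known cells in column 3 total 54, leaving 87 − 54 = 33 for the blank.
The known cells in row 4 total 91, leaving 87 − 91 = -4 for the blank.
The known cells in row 1 total 75, leaving 87 − 75 = 12 for the blank.

b = 12, c = -4, p = 33, q = -2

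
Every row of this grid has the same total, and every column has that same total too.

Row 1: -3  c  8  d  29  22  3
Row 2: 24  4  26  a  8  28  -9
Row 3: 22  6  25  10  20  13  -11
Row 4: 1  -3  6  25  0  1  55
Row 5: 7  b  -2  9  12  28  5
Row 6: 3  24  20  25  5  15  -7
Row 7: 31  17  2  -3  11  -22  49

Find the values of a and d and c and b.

a = 4, d = 15, c = 11, b = 26

Rows 3 and 4 both sum to 85, so that's the common total.
Row 2: 24 + 4 + 26 + 8 + 28 − 9 = 81, so its missing entry is 85 − 81 = 4.
Column 4: 4 + 10 + 25 + 9 + 25 − 3 = 70, so its missing entry is 85 − 70 = 15.
Row 1: -3 + 8 + 15 + 29 + 22 + 3 = 74, so its missing entry is 85 − 74 = 11.
Row 5: 7 − 2 + 9 + 12 + 28 + 5 = 59, so its missing entry is 85 − 59 = 26.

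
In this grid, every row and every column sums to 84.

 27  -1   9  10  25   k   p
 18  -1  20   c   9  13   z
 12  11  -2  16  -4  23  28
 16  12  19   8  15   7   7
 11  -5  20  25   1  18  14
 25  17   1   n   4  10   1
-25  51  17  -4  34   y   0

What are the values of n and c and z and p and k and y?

Row 7: -25 + 51 + 17 − 4 + 34 + 0 = 73, so its missing entry is 84 − 73 = 11.
Column 6: 13 + 23 + 7 + 18 + 10 + 11 = 82, so its missing entry is 84 − 82 = 2.
Row 1: 27 − 1 + 9 + 10 + 25 + 2 = 72, so its missing entry is 84 − 72 = 12.
Row 6: 25 + 17 + 1 + 4 + 10 + 1 = 58, so its missing entry is 84 − 58 = 26.
Column 7: 12 + 28 + 7 + 14 + 1 + 0 = 62, so its missing entry is 84 − 62 = 22.
Row 2: 18 − 1 + 20 + 9 + 13 + 22 = 81, so its missing entry is 84 − 81 = 3.

n = 26, c = 3, z = 22, p = 12, k = 2, y = 11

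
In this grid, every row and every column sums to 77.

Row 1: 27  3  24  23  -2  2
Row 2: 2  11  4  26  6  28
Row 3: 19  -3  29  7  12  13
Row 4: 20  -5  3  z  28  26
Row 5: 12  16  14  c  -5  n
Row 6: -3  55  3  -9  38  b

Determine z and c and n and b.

z = 5, c = 25, n = 15, b = -7

Row 6 has -3 + 55 + 3 − 9 + 38 = 84; the blank must be 77 − 84 = -7.
Column 6 has 2 + 28 + 13 + 26 − 7 = 62; the blank must be 77 − 62 = 15.
Row 4 has 20 − 5 + 3 + 28 + 26 = 72; the blank must be 77 − 72 = 5.
Row 5 has 12 + 16 + 14 − 5 + 15 = 52; the blank must be 77 − 52 = 25.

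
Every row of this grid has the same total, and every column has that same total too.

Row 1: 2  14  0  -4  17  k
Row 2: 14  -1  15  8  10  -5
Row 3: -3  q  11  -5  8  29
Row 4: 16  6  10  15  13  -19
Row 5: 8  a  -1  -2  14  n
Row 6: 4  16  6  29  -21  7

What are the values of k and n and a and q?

k = 12, n = 17, a = 5, q = 1

Rows 2 and 4 both sum to 41, so that's the common total.
The known cells in row 3 total 40, leaving 41 − 40 = 1 for the blank.
The known cells in column 2 total 36, leaving 41 − 36 = 5 for the blank.
The known cells in row 5 total 24, leaving 41 − 24 = 17 for the blank.
The known cells in row 1 total 29, leaving 41 − 29 = 12 for the blank.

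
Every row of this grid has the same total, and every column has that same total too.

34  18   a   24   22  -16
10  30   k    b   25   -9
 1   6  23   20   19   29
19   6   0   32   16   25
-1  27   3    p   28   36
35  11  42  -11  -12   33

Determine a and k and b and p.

a = 16, k = 14, b = 28, p = 5

Rows 3 and 4 both sum to 98, so that's the common total.
Row 1 has 34 + 18 + 24 + 22 − 16 = 82; the blank must be 98 − 82 = 16.
Column 3 has 16 + 23 + 0 + 3 + 42 = 84; the blank must be 98 − 84 = 14.
Row 2 has 10 + 30 + 14 + 25 − 9 = 70; the blank must be 98 − 70 = 28.
Row 5 has -1 + 27 + 3 + 28 + 36 = 93; the blank must be 98 − 93 = 5.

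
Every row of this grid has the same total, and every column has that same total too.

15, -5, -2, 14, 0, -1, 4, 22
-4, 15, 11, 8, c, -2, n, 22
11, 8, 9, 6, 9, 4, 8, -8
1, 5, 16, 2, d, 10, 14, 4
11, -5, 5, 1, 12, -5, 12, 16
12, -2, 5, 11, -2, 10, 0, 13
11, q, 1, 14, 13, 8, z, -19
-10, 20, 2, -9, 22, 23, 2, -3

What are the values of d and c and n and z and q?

Rows 1 and 3 both sum to 47, so that's the common total.
Row 4 has 1 + 5 + 16 + 2 + 10 + 14 + 4 = 52; the blank must be 47 − 52 = -5.
Column 2 has -5 + 15 + 8 + 5 − 5 − 2 + 20 = 36; the blank must be 47 − 36 = 11.
Column 5 has 0 + 9 − 5 + 12 − 2 + 13 + 22 = 49; the blank must be 47 − 49 = -2.
Row 7 has 11 + 11 + 1 + 14 + 13 + 8 − 19 = 39; the blank must be 47 − 39 = 8.
Row 2 has -4 + 15 + 11 + 8 − 2 − 2 + 22 = 48; the blank must be 47 − 48 = -1.

d = -5, c = -2, n = -1, z = 8, q = 11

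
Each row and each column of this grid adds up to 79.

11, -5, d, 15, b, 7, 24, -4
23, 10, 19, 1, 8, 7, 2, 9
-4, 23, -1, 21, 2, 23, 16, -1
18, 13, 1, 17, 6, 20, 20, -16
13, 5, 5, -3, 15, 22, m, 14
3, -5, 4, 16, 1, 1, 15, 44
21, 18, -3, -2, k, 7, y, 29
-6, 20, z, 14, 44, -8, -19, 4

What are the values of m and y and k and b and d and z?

m = 8, y = 13, k = -4, b = 7, d = 24, z = 30

Row 5: 13 + 5 + 5 − 3 + 15 + 22 + 14 = 71, so its missing entry is 79 − 71 = 8.
Row 8: -6 + 20 + 14 + 44 − 8 − 19 + 4 = 49, so its missing entry is 79 − 49 = 30.
Column 3: 19 − 1 + 1 + 5 + 4 − 3 + 30 = 55, so its missing entry is 79 − 55 = 24.
Row 1: 11 − 5 + 24 + 15 + 7 + 24 − 4 = 72, so its missing entry is 79 − 72 = 7.
Column 5: 7 + 8 + 2 + 6 + 15 + 1 + 44 = 83, so its missing entry is 79 − 83 = -4.
Row 7: 21 + 18 − 3 − 2 − 4 + 7 + 29 = 66, so its missing entry is 79 − 66 = 13.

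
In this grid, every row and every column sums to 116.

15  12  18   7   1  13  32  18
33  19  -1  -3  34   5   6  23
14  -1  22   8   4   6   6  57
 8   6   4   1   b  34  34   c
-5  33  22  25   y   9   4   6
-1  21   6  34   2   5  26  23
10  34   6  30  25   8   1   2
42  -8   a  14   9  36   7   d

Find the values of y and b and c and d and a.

The known cells in row 5 total 94, leaving 116 − 94 = 22 for the blank.
The known cells in column 5 total 97, leaving 116 − 97 = 19 for the blank.
The known cells in row 4 total 106, leaving 116 − 106 = 10 for the blank.
The known cells in column 8 total 139, leaving 116 − 139 = -23 for the blank.
The known cells in row 8 total 77, leaving 116 − 77 = 39 for the blank.

y = 22, b = 19, c = 10, d = -23, a = 39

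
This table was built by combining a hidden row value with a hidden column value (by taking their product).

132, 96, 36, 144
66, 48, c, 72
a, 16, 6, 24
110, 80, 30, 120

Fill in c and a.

c = 18, a = 22

Each row is a constant multiple of every other row — this is a multiplication table with the headers hidden.
Row 2 is 48/96 = 1/2 times row 1, so its entry in column 3 is 36 × 1/2 = 18.
Row 3 is 16/96 = 1/6 times row 1, so its entry in column 1 is 132 × 1/6 = 22.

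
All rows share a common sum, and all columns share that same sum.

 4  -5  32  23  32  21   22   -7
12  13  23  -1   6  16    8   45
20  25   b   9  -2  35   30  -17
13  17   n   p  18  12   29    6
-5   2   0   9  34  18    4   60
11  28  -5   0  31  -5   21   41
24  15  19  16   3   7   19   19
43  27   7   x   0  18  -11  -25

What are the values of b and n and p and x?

b = 22, n = 24, p = 3, x = 63

Rows 1 and 2 both sum to 122, so that's the common total.
Row 8 has 43 + 27 + 7 + 0 + 18 − 11 − 25 = 59; the blank must be 122 − 59 = 63.
Column 4 has 23 − 1 + 9 + 9 + 0 + 16 + 63 = 119; the blank must be 122 − 119 = 3.
Row 4 has 13 + 17 + 3 + 18 + 12 + 29 + 6 = 98; the blank must be 122 − 98 = 24.
Row 3 has 20 + 25 + 9 − 2 + 35 + 30 − 17 = 100; the blank must be 122 − 100 = 22.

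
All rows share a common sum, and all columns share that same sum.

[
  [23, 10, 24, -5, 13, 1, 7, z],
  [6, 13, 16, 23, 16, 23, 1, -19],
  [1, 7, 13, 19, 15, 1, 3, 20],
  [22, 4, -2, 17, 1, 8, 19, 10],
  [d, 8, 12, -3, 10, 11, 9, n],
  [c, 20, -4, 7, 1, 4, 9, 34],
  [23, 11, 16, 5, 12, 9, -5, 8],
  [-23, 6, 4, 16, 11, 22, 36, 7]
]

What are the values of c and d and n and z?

Rows 2 and 3 both sum to 79, so that's the common total.
Row 1 has 23 + 10 + 24 − 5 + 13 + 1 + 7 = 73; the blank must be 79 − 73 = 6.
Row 6 has 20 − 4 + 7 + 1 + 4 + 9 + 34 = 71; the blank must be 79 − 71 = 8.
Column 1 has 23 + 6 + 1 + 22 + 8 + 23 − 23 = 60; the blank must be 79 − 60 = 19.
Row 5 has 19 + 8 + 12 − 3 + 10 + 11 + 9 = 66; the blank must be 79 − 66 = 13.

c = 8, d = 19, n = 13, z = 6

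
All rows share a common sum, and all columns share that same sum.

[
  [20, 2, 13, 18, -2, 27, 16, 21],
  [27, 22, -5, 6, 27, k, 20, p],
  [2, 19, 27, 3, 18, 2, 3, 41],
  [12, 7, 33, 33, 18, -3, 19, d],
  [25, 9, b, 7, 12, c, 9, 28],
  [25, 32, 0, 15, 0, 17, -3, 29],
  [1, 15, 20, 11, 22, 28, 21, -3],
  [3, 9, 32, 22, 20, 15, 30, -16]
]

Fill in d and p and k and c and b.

d = -4, p = 19, k = -1, c = 30, b = -5

Rows 1 and 3 both sum to 115, so that's the common total.
Row 4 has 12 + 7 + 33 + 33 + 18 − 3 + 19 = 119; the blank must be 115 − 119 = -4.
Column 3 has 13 − 5 + 27 + 33 + 0 + 20 + 32 = 120; the blank must be 115 − 120 = -5.
Row 5 has 25 + 9 − 5 + 7 + 12 + 9 + 28 = 85; the blank must be 115 − 85 = 30.
Column 6 has 27 + 2 − 3 + 30 + 17 + 28 + 15 = 116; the blank must be 115 − 116 = -1.
Row 2 has 27 + 22 − 5 + 6 + 27 − 1 + 20 = 96; the blank must be 115 − 96 = 19.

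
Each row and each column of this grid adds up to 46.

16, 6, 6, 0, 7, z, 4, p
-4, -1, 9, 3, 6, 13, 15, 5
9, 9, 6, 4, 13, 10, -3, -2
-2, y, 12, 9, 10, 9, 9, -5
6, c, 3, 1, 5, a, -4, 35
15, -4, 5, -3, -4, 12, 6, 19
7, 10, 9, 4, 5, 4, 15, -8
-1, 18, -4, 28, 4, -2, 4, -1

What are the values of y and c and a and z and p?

y = 4, c = 4, a = -4, z = 4, p = 3

The known cells in column 8 total 43, leaving 46 − 43 = 3 for the blank.
The known cells in row 4 total 42, leaving 46 − 42 = 4 for the blank.
The known cells in row 1 total 42, leaving 46 − 42 = 4 for the blank.
The known cells in column 6 total 50, leaving 46 − 50 = -4 for the blank.
The known cells in row 5 total 42, leaving 46 − 42 = 4 for the blank.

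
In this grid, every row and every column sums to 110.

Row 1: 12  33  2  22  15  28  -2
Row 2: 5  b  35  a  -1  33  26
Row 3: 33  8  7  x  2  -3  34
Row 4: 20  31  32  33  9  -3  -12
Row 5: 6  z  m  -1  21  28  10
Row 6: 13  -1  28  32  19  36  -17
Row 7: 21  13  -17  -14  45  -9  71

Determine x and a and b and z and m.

x = 29, a = 9, b = 3, z = 23, m = 23

The known cells in column 3 total 87, leaving 110 − 87 = 23 for the blank.
The known cells in row 5 total 87, leaving 110 − 87 = 23 for the blank.
The known cells in column 2 total 107, leaving 110 − 107 = 3 for the blank.
The known cells in row 3 total 81, leaving 110 − 81 = 29 for the blank.
The known cells in row 2 total 101, leaving 110 − 101 = 9 for the blank.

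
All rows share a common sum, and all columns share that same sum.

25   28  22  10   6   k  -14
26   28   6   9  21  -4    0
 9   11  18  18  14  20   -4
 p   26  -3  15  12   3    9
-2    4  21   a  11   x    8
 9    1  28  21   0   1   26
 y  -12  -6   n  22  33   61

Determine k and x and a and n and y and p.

Rows 2 and 3 both sum to 86, so that's the common total.
The known cells in row 4 total 62, leaving 86 − 62 = 24 for the blank.
The known cells in row 1 total 77, leaving 86 − 77 = 9 for the blank.
The known cells in column 6 total 62, leaving 86 − 62 = 24 for the blank.
The known cells in row 5 total 66, leaving 86 − 66 = 20 for the blank.
The known cells in column 1 total 91, leaving 86 − 91 = -5 for the blank.
The known cells in row 7 total 93, leaving 86 − 93 = -7 for the blank.

k = 9, x = 24, a = 20, n = -7, y = -5, p = 24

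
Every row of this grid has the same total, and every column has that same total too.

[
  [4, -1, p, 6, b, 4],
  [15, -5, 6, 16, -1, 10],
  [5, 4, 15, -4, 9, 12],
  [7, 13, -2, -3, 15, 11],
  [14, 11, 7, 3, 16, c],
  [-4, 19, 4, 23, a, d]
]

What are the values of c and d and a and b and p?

c = -10, d = 14, a = -15, b = 17, p = 11

Rows 2 and 3 both sum to 41, so that's the common total.
The known cells in row 5 total 51, leaving 41 − 51 = -10 for the blank.
The known cells in column 6 total 27, leaving 41 − 27 = 14 for the blank.
The known cells in row 6 total 56, leaving 41 − 56 = -15 for the blank.
The known cells in column 5 total 24, leaving 41 − 24 = 17 for the blank.
The known cells in row 1 total 30, leaving 41 − 30 = 11 for the blank.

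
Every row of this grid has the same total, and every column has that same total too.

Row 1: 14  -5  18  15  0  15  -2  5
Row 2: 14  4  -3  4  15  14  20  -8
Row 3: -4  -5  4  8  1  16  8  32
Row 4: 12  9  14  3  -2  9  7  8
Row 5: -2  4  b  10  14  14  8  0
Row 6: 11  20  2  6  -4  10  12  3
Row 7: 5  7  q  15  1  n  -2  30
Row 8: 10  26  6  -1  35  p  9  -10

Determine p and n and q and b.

p = -15, n = -3, q = 7, b = 12

Rows 1 and 2 both sum to 60, so that's the common total.
Row 5 has -2 + 4 + 10 + 14 + 14 + 8 + 0 = 48; the blank must be 60 − 48 = 12.
Row 8 has 10 + 26 + 6 − 1 + 35 + 9 − 10 = 75; the blank must be 60 − 75 = -15.
Column 3 has 18 − 3 + 4 + 14 + 12 + 2 + 6 = 53; the blank must be 60 − 53 = 7.
Row 7 has 5 + 7 + 7 + 15 + 1 − 2 + 30 = 63; the blank must be 60 − 63 = -3.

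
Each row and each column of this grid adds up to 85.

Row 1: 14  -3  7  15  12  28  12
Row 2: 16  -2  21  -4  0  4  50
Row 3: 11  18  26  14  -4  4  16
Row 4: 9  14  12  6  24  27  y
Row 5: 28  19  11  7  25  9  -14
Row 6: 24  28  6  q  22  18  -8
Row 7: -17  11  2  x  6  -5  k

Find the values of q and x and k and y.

The known cells in row 6 total 90, leaving 85 − 90 = -5 for the blank.
The known cells in column 4 total 33, leaving 85 − 33 = 52 for the blank.
The known cells in row 7 total 49, leaving 85 − 49 = 36 for the blank.
The known cells in row 4 total 92, leaving 85 − 92 = -7 for the blank.

q = -5, x = 52, k = 36, y = -7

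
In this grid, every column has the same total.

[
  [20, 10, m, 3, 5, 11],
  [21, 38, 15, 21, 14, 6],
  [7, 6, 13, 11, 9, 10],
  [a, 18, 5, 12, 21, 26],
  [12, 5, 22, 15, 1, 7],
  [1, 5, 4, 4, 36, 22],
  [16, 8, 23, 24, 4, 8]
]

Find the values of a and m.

Column 5 sums to 90 and so does column 6; that's the common total.
In column 1 the known cells total 77, leaving 90 − 77 = 13.
In column 3 the known cells total 82, leaving 90 − 82 = 8.

a = 13, m = 8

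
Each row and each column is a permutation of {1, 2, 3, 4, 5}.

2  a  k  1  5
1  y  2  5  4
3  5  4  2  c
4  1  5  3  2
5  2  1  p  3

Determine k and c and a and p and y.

k = 3, c = 1, a = 4, p = 4, y = 3

Cell (3,5): row 3 already has {2, 3, 4, 5} → 1.
Cell (5,4): row 5 already has {1, 2, 3, 5} → 4.
For row 2, column 2: row 2 already has {1, 2, 4, 5}; that leaves 3.
For row 1, column 2: column 2 already has {1, 2, 3, 5}; that leaves 4.
For row 1, column 3: row 1 already has {1, 2, 4, 5}; that leaves 3.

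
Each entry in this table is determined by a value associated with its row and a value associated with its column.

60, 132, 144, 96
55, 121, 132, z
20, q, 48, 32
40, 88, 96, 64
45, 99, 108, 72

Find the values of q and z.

Each row is a constant multiple of every other row — this is a multiplication table with the headers hidden.
Row 3 is 48/144 = 1/3 times row 1, so its entry in column 2 is 132 × 1/3 = 44.
Row 2 is 132/144 = 11/12 times row 1, so its entry in column 4 is 96 × 11/12 = 88.

q = 44, z = 88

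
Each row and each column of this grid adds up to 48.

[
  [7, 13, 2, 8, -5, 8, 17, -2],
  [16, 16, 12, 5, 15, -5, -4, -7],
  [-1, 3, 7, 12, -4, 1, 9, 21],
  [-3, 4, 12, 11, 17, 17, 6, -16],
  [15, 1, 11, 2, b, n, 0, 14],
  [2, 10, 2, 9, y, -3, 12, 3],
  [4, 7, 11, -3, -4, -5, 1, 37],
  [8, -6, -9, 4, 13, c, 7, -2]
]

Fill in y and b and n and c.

Row 6: 2 + 10 + 2 + 9 − 3 + 12 + 3 = 35, so its missing entry is 48 − 35 = 13.
Column 5: -5 + 15 − 4 + 17 + 13 − 4 + 13 = 45, so its missing entry is 48 − 45 = 3.
Row 5: 15 + 1 + 11 + 2 + 3 + 0 + 14 = 46, so its missing entry is 48 − 46 = 2.
Row 8: 8 − 6 − 9 + 4 + 13 + 7 − 2 = 15, so its missing entry is 48 − 15 = 33.

y = 13, b = 3, n = 2, c = 33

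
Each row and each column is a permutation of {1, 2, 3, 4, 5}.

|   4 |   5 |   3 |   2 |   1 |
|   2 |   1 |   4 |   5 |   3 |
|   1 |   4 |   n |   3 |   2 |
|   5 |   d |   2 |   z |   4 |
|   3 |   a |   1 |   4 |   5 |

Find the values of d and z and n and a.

d = 3, z = 1, n = 5, a = 2

At (row 4, col 4): column 4 already has {2, 3, 4, 5}, so the value is 1.
Cell (4,2): row 4 already has {1, 2, 4, 5} → 3.
For row 5, column 2: row 5 already has {1, 3, 4, 5}; that leaves 2.
At (row 3, col 3): row 3 already has {1, 2, 3, 4}, so the value is 5.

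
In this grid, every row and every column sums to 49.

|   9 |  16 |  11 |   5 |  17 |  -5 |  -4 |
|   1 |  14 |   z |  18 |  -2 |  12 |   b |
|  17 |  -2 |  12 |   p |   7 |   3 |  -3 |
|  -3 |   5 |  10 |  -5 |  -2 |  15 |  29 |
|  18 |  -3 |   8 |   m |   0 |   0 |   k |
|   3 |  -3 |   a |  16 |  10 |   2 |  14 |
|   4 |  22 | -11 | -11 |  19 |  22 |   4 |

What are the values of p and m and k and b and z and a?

p = 15, m = 11, k = 15, b = -6, z = 12, a = 7

The known cells in row 3 total 34, leaving 49 − 34 = 15 for the blank.
The known cells in column 4 total 38, leaving 49 − 38 = 11 for the blank.
The known cells in row 5 total 34, leaving 49 − 34 = 15 for the blank.
The known cells in column 7 total 55, leaving 49 − 55 = -6 for the blank.
The known cells in row 2 total 37, leaving 49 − 37 = 12 for the blank.
The known cells in row 6 total 42, leaving 49 − 42 = 7 for the blank.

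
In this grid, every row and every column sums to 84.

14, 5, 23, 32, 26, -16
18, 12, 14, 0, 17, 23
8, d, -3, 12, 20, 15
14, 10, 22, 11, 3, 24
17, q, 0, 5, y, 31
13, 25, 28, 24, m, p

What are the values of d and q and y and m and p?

d = 32, q = 0, y = 31, m = -13, p = 7

Column 6: -16 + 23 + 15 + 24 + 31 = 77, so its missing entry is 84 − 77 = 7.
Row 3: 8 − 3 + 12 + 20 + 15 = 52, so its missing entry is 84 − 52 = 32.
Row 6: 13 + 25 + 28 + 24 + 7 = 97, so its missing entry is 84 − 97 = -13.
Column 5: 26 + 17 + 20 + 3 − 13 = 53, so its missing entry is 84 − 53 = 31.
Row 5: 17 + 0 + 5 + 31 + 31 = 84, so its missing entry is 84 − 84 = 0.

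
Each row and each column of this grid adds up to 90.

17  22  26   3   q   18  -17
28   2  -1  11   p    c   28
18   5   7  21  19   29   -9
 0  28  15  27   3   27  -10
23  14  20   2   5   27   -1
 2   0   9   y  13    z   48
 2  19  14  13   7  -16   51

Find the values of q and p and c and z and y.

q = 21, p = 22, c = 0, z = 5, y = 13

Row 1 has 17 + 22 + 26 + 3 + 18 − 17 = 69; the blank must be 90 − 69 = 21.
Column 5 has 21 + 19 + 3 + 5 + 13 + 7 = 68; the blank must be 90 − 68 = 22.
Row 2 has 28 + 2 − 1 + 11 + 22 + 28 = 90; the blank must be 90 − 90 = 0.
Column 6 has 18 + 0 + 29 + 27 + 27 − 16 = 85; the blank must be 90 − 85 = 5.
Row 6 has 2 + 0 + 9 + 13 + 5 + 48 = 77; the blank must be 90 − 77 = 13.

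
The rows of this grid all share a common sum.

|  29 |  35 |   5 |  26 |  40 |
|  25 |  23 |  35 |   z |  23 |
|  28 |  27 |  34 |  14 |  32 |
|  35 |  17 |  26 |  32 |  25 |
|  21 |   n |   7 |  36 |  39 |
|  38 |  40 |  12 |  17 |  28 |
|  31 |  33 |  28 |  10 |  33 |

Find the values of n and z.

n = 32, z = 29

Row 1 sums to 135 and so does row 7; that's the common total.
In row 5 the known cells total 103, leaving 135 − 103 = 32.
In row 2 the known cells total 106, leaving 135 − 106 = 29.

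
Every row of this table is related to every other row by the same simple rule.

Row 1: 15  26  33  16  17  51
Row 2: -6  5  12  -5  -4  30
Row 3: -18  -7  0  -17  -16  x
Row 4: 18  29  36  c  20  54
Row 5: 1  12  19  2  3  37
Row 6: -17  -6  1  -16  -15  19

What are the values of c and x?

c = 19, x = 18

The difference between any two rows is the same in every column — this is an addition table with the headers hidden.
Row 4 minus row 1 is 29 − 26 = 3, so its entry in column 4 is 16 + 3 = 19.
Row 3 minus row 1 is -7 − 26 = -33, so its entry in column 6 is 51 + (-33) = 18.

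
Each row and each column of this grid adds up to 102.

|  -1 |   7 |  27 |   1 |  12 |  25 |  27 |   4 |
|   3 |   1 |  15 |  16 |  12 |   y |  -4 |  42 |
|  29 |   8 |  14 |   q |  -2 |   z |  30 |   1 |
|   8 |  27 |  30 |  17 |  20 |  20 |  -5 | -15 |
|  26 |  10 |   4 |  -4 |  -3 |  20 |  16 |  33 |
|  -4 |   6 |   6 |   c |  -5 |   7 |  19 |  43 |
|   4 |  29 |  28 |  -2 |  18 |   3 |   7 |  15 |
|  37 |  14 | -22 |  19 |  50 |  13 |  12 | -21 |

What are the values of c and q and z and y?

c = 30, q = 25, z = -3, y = 17

The known cells in row 6 total 72, leaving 102 − 72 = 30 for the blank.
The known cells in column 4 total 77, leaving 102 − 77 = 25 for the blank.
The known cells in row 3 total 105, leaving 102 − 105 = -3 for the blank.
The known cells in row 2 total 85, leaving 102 − 85 = 17 for the blank.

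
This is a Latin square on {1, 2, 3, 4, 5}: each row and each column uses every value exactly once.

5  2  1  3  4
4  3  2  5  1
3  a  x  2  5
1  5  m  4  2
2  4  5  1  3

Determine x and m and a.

At (row 4, col 3): row 4 already has {1, 2, 4, 5}, so the value is 3.
At (row 3, col 2): column 2 already has {2, 3, 4, 5}, so the value is 1.
At (row 3, col 3): row 3 already has {1, 2, 3, 5}, so the value is 4.

x = 4, m = 3, a = 1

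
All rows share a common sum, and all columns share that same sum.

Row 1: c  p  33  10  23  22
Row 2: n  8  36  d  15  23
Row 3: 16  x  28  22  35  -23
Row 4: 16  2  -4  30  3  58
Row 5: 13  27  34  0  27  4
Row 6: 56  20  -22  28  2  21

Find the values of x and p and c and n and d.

Rows 4 and 5 both sum to 105, so that's the common total.
The known cells in row 3 total 78, leaving 105 − 78 = 27 for the blank.
The known cells in column 2 total 84, leaving 105 − 84 = 21 for the blank.
The known cells in row 1 total 109, leaving 105 − 109 = -4 for the blank.
The known cells in column 1 total 97, leaving 105 − 97 = 8 for the blank.
The known cells in row 2 total 90, leaving 105 − 90 = 15 for the blank.

x = 27, p = 21, c = -4, n = 8, d = 15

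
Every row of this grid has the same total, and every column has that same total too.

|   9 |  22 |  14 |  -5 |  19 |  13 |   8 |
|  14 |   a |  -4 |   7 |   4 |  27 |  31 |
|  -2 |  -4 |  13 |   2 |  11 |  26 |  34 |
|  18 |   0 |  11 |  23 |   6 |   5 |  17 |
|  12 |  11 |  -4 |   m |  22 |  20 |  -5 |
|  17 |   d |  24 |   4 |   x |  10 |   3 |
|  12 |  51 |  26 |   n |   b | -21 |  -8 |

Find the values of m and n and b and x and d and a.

Rows 1 and 3 both sum to 80, so that's the common total.
Row 5: 12 + 11 − 4 + 22 + 20 − 5 = 56, so its missing entry is 80 − 56 = 24.
Row 2: 14 − 4 + 7 + 4 + 27 + 31 = 79, so its missing entry is 80 − 79 = 1.
Column 2: 22 + 1 − 4 + 0 + 11 + 51 = 81, so its missing entry is 80 − 81 = -1.
Row 6: 17 − 1 + 24 + 4 + 10 + 3 = 57, so its missing entry is 80 − 57 = 23.
Column 5: 19 + 4 + 11 + 6 + 22 + 23 = 85, so its missing entry is 80 − 85 = -5.
Row 7: 12 + 51 + 26 − 5 − 21 − 8 = 55, so its missing entry is 80 − 55 = 25.

m = 24, n = 25, b = -5, x = 23, d = -1, a = 1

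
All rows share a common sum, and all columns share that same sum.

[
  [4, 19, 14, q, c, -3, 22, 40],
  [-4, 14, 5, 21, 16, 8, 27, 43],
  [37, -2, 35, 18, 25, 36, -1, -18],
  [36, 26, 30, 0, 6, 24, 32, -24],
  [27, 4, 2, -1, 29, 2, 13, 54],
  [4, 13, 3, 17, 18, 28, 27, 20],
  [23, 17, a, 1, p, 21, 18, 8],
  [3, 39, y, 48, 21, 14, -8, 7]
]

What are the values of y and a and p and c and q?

y = 6, a = 35, p = 7, c = 8, q = 26

Rows 2 and 3 both sum to 130, so that's the common total.
Column 4 has 21 + 18 + 0 − 1 + 17 + 1 + 48 = 104; the blank must be 130 − 104 = 26.
Row 1 has 4 + 19 + 14 + 26 − 3 + 22 + 40 = 122; the blank must be 130 − 122 = 8.
Column 5 has 8 + 16 + 25 + 6 + 29 + 18 + 21 = 123; the blank must be 130 − 123 = 7.
Row 7 has 23 + 17 + 1 + 7 + 21 + 18 + 8 = 95; the blank must be 130 − 95 = 35.
Row 8 has 3 + 39 + 48 + 21 + 14 − 8 + 7 = 124; the blank must be 130 − 124 = 6.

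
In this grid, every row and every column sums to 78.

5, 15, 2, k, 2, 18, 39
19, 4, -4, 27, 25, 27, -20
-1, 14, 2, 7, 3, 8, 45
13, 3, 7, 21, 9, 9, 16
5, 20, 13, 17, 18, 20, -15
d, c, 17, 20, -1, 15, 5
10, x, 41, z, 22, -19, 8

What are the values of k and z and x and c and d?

The known cells in row 1 total 81, leaving 78 − 81 = -3 for the blank.
The known cells in column 1 total 51, leaving 78 − 51 = 27 for the blank.
The known cells in row 6 total 83, leaving 78 − 83 = -5 for the blank.
The known cells in column 2 total 51, leaving 78 − 51 = 27 for the blank.
The known cells in row 7 total 89, leaving 78 − 89 = -11 for the blank.

k = -3, z = -11, x = 27, c = -5, d = 27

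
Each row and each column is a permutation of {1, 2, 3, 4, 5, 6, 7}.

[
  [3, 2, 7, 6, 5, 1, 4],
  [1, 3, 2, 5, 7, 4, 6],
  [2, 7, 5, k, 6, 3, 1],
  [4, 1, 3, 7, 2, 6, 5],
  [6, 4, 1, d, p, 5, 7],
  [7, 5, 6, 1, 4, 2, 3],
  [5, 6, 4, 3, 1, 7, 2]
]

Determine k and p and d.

k = 4, p = 3, d = 2

For row 3, column 4: row 3 already has {1, 2, 3, 5, 6, 7}; that leaves 4.
Cell (5,5): column 5 already has {1, 2, 4, 5, 6, 7} → 3.
For row 5, column 4: row 5 already has {1, 3, 4, 5, 6, 7}; that leaves 2.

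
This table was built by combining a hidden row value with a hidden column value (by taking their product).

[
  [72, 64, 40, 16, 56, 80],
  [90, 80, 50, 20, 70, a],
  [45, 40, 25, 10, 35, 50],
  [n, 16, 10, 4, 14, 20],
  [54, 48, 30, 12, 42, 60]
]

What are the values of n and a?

Each row is a constant multiple of every other row — this is a multiplication table with the headers hidden.
Row 4 is 10/40 = 1/4 times row 1, so its entry in column 1 is 72 × 1/4 = 18.
Row 2 is 50/40 = 5/4 times row 1, so its entry in column 6 is 80 × 5/4 = 100.

n = 18, a = 100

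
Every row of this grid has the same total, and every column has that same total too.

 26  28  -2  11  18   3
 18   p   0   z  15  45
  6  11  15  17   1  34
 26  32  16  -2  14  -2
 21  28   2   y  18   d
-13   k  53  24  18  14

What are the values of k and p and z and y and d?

k = -12, p = -3, z = 9, y = 25, d = -10

Rows 1 and 3 both sum to 84, so that's the common total.
The known cells in row 6 total 96, leaving 84 − 96 = -12 for the blank.
The known cells in column 2 total 87, leaving 84 − 87 = -3 for the blank.
The known cells in column 6 total 94, leaving 84 − 94 = -10 for the blank.
The known cells in row 5 total 59, leaving 84 − 59 = 25 for the blank.
The known cells in row 2 total 75, leaving 84 − 75 = 9 for the blank.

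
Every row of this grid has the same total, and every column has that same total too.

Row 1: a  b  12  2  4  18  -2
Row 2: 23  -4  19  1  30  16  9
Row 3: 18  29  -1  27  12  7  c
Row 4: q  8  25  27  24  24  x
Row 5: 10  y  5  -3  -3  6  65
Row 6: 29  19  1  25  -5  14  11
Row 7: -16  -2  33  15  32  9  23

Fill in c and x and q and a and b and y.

Rows 2 and 6 both sum to 94, so that's the common total.
The known cells in row 3 total 92, leaving 94 − 92 = 2 for the blank.
The known cells in column 7 total 108, leaving 94 − 108 = -14 for the blank.
The known cells in row 4 total 94, leaving 94 − 94 = 0 for the blank.
The known cells in column 1 total 64, leaving 94 − 64 = 30 for the blank.
The known cells in row 1 total 64, leaving 94 − 64 = 30 for the blank.
The known cells in row 5 total 80, leaving 94 − 80 = 14 for the blank.

c = 2, x = -14, q = 0, a = 30, b = 30, y = 14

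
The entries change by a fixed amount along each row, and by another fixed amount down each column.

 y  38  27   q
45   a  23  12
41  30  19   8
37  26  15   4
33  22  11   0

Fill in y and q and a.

Along each row the entries change by -11 per step; down each column they change by -4.
Row 1: from 38 at column 2, stepping by -11 to column 1 gives 49.
Row 1: from 38 at column 2, stepping by -11 to column 4 gives 16.
Row 2: from 45 at column 1, stepping by -11 to column 2 gives 34.

y = 49, q = 16, a = 34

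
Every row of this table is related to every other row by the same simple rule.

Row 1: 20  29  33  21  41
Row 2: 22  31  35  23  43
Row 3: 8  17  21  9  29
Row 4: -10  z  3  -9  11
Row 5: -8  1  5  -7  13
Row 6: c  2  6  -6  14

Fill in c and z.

c = -7, z = -1

The difference between any two rows is the same in every column — this is an addition table with the headers hidden.
Row 6 minus row 1 is 6 − 33 = -27, so its entry in column 1 is 20 + (-27) = -7.
Row 4 minus row 1 is 3 − 33 = -30, so its entry in column 2 is 29 + (-30) = -1.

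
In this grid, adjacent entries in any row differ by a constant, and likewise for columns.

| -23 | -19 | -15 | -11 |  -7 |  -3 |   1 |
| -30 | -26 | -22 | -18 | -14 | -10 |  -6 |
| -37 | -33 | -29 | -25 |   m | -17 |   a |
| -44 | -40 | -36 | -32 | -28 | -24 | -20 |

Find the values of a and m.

Along each row the entries change by 4 per step; down each column they change by -7.
Row 3: from -37 at column 1, stepping by 4 to column 7 gives -13.
Row 3: from -37 at column 1, stepping by 4 to column 5 gives -21.

a = -13, m = -21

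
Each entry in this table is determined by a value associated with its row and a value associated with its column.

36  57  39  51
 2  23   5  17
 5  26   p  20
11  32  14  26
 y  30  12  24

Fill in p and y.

p = 8, y = 9

The difference between any two rows is the same in every column — this is an addition table with the headers hidden.
Row 3 minus row 1 is 20 − 51 = -31, so its entry in column 3 is 39 + (-31) = 8.
Row 5 minus row 1 is 24 − 51 = -27, so its entry in column 1 is 36 + (-27) = 9.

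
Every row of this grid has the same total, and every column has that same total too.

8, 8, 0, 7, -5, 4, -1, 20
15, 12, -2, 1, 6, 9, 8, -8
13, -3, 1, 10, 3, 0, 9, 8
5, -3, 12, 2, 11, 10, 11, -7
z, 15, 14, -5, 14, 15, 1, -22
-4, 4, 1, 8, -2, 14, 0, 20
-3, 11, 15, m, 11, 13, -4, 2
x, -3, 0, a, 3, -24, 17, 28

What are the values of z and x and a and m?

z = 9, x = -2, a = 22, m = -4

Rows 1 and 2 both sum to 41, so that's the common total.
Row 7: -3 + 11 + 15 + 11 + 13 − 4 + 2 = 45, so its missing entry is 41 − 45 = -4.
Row 5: 15 + 14 − 5 + 14 + 15 + 1 − 22 = 32, so its missing entry is 41 − 32 = 9.
Column 1: 8 + 15 + 13 + 5 + 9 − 4 − 3 = 43, so its missing entry is 41 − 43 = -2.
Row 8: -2 − 3 + 0 + 3 − 24 + 17 + 28 = 19, so its missing entry is 41 − 19 = 22.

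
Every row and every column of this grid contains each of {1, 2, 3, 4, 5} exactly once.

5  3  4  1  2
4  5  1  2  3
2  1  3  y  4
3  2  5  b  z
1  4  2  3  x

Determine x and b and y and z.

x = 5, b = 4, y = 5, z = 1

Cell (5,5): row 5 already has {1, 2, 3, 4} → 5.
For row 3, column 4: row 3 already has {1, 2, 3, 4}; that leaves 5.
For row 4, column 4: column 4 already has {1, 2, 3, 5}; that leaves 4.
For row 4, column 5: row 4 already has {2, 3, 4, 5}; that leaves 1.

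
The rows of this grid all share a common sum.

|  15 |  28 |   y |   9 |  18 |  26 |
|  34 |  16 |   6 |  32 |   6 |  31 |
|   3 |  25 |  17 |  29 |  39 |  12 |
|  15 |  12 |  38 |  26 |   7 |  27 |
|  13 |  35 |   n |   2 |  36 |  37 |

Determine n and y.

n = 2, y = 29

Row 2 sums to 125 and so does row 3; that's the common total.
In row 5 the known cells total 123, leaving 125 − 123 = 2.
In row 1 the known cells total 96, leaving 125 − 96 = 29.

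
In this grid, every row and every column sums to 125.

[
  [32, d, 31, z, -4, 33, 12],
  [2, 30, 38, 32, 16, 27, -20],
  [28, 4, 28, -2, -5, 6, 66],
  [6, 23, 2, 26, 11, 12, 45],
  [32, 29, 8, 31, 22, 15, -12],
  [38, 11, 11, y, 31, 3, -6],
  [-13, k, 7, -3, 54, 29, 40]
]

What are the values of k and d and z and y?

Row 7 has -13 + 7 − 3 + 54 + 29 + 40 = 114; the blank must be 125 − 114 = 11.
Column 2 has 30 + 4 + 23 + 29 + 11 + 11 = 108; the blank must be 125 − 108 = 17.
Row 6 has 38 + 11 + 11 + 31 + 3 − 6 = 88; the blank must be 125 − 88 = 37.
Row 1 has 32 + 17 + 31 − 4 + 33 + 12 = 121; the blank must be 125 − 121 = 4.

k = 11, d = 17, z = 4, y = 37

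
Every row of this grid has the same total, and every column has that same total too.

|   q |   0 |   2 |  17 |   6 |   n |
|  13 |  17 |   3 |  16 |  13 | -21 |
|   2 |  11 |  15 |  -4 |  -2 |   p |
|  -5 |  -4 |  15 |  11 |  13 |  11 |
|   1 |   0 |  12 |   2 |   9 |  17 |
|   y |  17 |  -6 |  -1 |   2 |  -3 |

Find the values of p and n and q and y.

Rows 2 and 4 both sum to 41, so that's the common total.
The known cells in row 3 total 22, leaving 41 − 22 = 19 for the blank.
The known cells in row 6 total 9, leaving 41 − 9 = 32 for the blank.
The known cells in column 6 total 23, leaving 41 − 23 = 18 for the blank.
The known cells in row 1 total 43, leaving 41 − 43 = -2 for the blank.

p = 19, n = 18, q = -2, y = 32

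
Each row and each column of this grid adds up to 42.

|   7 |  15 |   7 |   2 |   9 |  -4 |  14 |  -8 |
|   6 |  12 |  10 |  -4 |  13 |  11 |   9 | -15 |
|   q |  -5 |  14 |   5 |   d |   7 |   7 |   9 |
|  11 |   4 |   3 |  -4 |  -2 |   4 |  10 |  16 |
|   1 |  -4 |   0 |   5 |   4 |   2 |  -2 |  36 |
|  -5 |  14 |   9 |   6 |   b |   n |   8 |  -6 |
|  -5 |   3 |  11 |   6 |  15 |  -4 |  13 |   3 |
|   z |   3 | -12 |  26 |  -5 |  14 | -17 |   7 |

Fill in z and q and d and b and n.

z = 26, q = 1, d = 4, b = 4, n = 12

Column 6: -4 + 11 + 7 + 4 + 2 − 4 + 14 = 30, so its missing entry is 42 − 30 = 12.
Row 6: -5 + 14 + 9 + 6 + 12 + 8 − 6 = 38, so its missing entry is 42 − 38 = 4.
Column 5: 9 + 13 − 2 + 4 + 4 + 15 − 5 = 38, so its missing entry is 42 − 38 = 4.
Row 8: 3 − 12 + 26 − 5 + 14 − 17 + 7 = 16, so its missing entry is 42 − 16 = 26.
Row 3: -5 + 14 + 5 + 4 + 7 + 7 + 9 = 41, so its missing entry is 42 − 41 = 1.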